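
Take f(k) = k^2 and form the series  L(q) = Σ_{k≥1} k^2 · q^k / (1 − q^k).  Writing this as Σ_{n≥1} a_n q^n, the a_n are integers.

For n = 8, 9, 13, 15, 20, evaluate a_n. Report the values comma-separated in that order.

q^8  k|8↦f(k): 1:1 2:4 4:16 8:64  a_8=85
[q^9] f(1)=1,f(3)=9,f(9)=81 ⇒ 91
d|13:{13,1}  Σf=169+1=170
n=15: 15·1 5·3 3·5 1·15  f→[225+25+9+1]=260
[q^20] f(20)=400,f(10)=100,f(5)=25,f(4)=16,f(2)=4,f(1)=1 ⇒ 546

85, 91, 170, 260, 546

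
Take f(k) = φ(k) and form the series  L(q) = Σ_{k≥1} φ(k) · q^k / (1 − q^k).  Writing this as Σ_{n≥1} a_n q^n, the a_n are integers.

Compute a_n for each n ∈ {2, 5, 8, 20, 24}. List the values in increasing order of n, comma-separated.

n=2: 1·2 2·1  φ→[1+1]=2
q^5  k|5↦φ(k): 1:1 5:4  a_5=5
d|8:{8,4,2,1}  Σφ=4+2+1+1=8
n=20: 1·20 2·10 4·5 5·4 10·2 20·1  φ→[1+1+2+4+4+8]=20
q^24  k|24↦φ(k): 1:1 2:1 3:2 4:2 6:2 8:4 12:4 24:8  a_24=24

2, 5, 8, 20, 24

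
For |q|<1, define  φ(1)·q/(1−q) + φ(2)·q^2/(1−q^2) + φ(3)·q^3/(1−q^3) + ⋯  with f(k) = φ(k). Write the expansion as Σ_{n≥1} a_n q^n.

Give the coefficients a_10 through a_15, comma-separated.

d|10:{10,5,2,1}  Σφ=4+4+1+1=10
n=11: 1·11 11·1  φ→[1+10]=11
[q^12] φ(1)=1,φ(2)=1,φ(3)=2,φ(4)=2,φ(6)=2,φ(12)=4 ⇒ 12
q^13  k|13↦φ(k): 1:1 13:12  a_13=13
d|14:{14,7,2,1}  Σφ=6+6+1+1=14
n=15: 1·15 3·5 5·3 15·1  φ→[1+2+4+8]=15

10, 11, 12, 13, 14, 15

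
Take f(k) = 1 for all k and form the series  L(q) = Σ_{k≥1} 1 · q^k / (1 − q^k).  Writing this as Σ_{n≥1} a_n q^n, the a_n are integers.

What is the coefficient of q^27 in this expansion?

n=27: 1·27 3·9 9·3 27·1  f→[1+1+1+1]=4

a_27 = 4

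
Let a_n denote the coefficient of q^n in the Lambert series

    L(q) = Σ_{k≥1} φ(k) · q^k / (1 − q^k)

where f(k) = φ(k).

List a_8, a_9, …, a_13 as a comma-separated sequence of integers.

[q^8] φ(8)=4,φ(4)=2,φ(2)=1,φ(1)=1 ⇒ 8
[q^9] φ(9)=6,φ(3)=2,φ(1)=1 ⇒ 9
n=10: 1·10 2·5 5·2 10·1  φ→[1+1+4+4]=10
q^11  k|11↦φ(k): 1:1 11:10  a_11=11
n=12: 1·12 2·6 3·4 4·3 6·2 12·1  φ→[1+1+2+2+2+4]=12
q^13  k|13↦φ(k): 1:1 13:12  a_13=13

8, 9, 10, 11, 12, 13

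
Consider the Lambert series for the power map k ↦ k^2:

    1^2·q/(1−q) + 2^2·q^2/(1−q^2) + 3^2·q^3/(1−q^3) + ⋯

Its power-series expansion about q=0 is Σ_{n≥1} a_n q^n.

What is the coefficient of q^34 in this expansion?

d|34:{34,17,2,1}  Σf=1156+289+4+1=1450

a_34 = 1450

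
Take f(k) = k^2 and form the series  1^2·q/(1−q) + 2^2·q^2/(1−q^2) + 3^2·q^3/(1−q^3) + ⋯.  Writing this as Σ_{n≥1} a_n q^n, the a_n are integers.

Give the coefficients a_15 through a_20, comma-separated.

[q^15] f(15)=225,f(5)=25,f(3)=9,f(1)=1 ⇒ 260
[q^16] f(1)=1,f(2)=4,f(4)=16,f(8)=64,f(16)=256 ⇒ 341
d|17:{17,1}  Σf=289+1=290
q^18  k|18↦f(k): 1:1 2:4 3:9 6:36 9:81 18:324  a_18=455
d|19:{19,1}  Σf=361+1=362
[q^20] f(1)=1,f(2)=4,f(4)=16,f(5)=25,f(10)=100,f(20)=400 ⇒ 546

260, 341, 290, 455, 362, 546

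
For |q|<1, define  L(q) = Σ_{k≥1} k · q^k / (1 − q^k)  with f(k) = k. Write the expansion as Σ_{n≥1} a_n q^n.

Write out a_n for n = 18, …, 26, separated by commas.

[q^18] f(18)=18,f(9)=9,f(6)=6,f(3)=3,f(2)=2,f(1)=1 ⇒ 39
[q^19] f(1)=1,f(19)=19 ⇒ 20
q^20  k|20↦f(k): 1:1 2:2 4:4 5:5 10:10 20:20  a_20=42
n=21: 1·21 3·7 7·3 21·1  f→[1+3+7+21]=32
[q^22] f(22)=22,f(11)=11,f(2)=2,f(1)=1 ⇒ 36
d|23:{23,1}  Σf=23+1=24
[q^24] f(1)=1,f(2)=2,f(3)=3,f(4)=4,f(6)=6,f(8)=8,f(12)=12,f(24)=24 ⇒ 60
q^25  k|25↦f(k): 25:25 5:5 1:1  a_25=31
d|26:{26,13,2,1}  Σf=26+13+2+1=42

39, 20, 42, 32, 36, 24, 60, 31, 42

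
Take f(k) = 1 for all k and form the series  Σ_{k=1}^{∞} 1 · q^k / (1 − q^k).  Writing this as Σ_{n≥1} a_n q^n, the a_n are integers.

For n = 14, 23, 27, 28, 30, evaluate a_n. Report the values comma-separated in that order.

4, 2, 4, 6, 8

d|14:{14,7,2,1}  Σf=1+1+1+1=4
d|23:{23,1}  Σf=1+1=2
n=27: 1·27 3·9 9·3 27·1  f→[1+1+1+1]=4
q^28  k|28↦f(k): 1:1 2:1 4:1 7:1 14:1 28:1  a_28=6
n=30: 1·30 2·15 3·10 5·6 6·5 10·3 15·2 30·1  f→[1+1+1+1+1+1+1+1]=8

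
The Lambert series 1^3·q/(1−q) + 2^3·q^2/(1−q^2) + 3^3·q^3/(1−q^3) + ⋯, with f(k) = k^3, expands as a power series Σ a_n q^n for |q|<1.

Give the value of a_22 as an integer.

a_22 = 11988

d|22:{1,2,11,22}  Σf=1+8+1331+10648=11988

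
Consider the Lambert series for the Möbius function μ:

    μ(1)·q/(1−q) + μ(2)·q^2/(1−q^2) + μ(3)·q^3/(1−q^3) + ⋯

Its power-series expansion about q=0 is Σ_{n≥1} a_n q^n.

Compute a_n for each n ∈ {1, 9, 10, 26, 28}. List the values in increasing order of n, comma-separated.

[q^1] μ(1)=1 ⇒ 1
n=9: 9·1 3·3 1·9  μ→[0+(-1)+1]=0
n=10: 10·1 5·2 2·5 1·10  μ→[1+(-1)+(-1)+1]=0
n=26: 1·26 2·13 13·2 26·1  μ→[1+(-1)+(-1)+1]=0
d|28:{1,2,4,7,14,28}  Σμ=1+(-1)+0+(-1)+1+0=0

1, 0, 0, 0, 0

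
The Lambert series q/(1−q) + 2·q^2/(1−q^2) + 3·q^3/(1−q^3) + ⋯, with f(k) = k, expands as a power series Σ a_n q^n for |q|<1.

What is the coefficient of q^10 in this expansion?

d|10:{10,5,2,1}  Σf=10+5+2+1=18

a_10 = 18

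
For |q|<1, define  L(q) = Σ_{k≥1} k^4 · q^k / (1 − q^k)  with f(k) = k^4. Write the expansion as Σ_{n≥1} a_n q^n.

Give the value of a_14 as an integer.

[q^14] f(1)=1,f(2)=16,f(7)=2401,f(14)=38416 ⇒ 40834

a_14 = 40834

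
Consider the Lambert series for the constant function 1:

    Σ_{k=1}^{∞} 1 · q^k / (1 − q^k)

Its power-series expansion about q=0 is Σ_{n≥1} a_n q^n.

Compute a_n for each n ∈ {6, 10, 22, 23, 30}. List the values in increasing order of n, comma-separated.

n=6: 6·1 3·2 2·3 1·6  f→[1+1+1+1]=4
d|10:{1,2,5,10}  Σf=1+1+1+1=4
d|22:{22,11,2,1}  Σf=1+1+1+1=4
[q^23] f(1)=1,f(23)=1 ⇒ 2
d|30:{30,15,10,6,5,3,2,1}  Σf=1+1+1+1+1+1+1+1=8

4, 4, 4, 2, 8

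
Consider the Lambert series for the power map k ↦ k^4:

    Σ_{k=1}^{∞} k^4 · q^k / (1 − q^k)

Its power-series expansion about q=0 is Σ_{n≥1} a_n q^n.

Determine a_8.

n=8: 8·1 4·2 2·4 1·8  f→[4096+256+16+1]=4369

a_8 = 4369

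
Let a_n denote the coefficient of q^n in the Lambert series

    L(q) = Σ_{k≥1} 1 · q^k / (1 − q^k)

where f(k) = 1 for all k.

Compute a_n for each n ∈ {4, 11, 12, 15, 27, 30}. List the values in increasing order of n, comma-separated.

q^4  k|4↦f(k): 1:1 2:1 4:1  a_4=3
n=11: 11·1 1·11  f→[1+1]=2
d|12:{12,6,4,3,2,1}  Σf=1+1+1+1+1+1=6
d|15:{15,5,3,1}  Σf=1+1+1+1=4
[q^27] f(1)=1,f(3)=1,f(9)=1,f(27)=1 ⇒ 4
q^30  k|30↦f(k): 1:1 2:1 3:1 5:1 6:1 10:1 15:1 30:1  a_30=8

3, 2, 6, 4, 4, 8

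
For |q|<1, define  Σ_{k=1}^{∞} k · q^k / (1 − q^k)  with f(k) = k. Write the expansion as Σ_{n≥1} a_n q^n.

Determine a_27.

a_27 = 40

[q^27] f(27)=27,f(9)=9,f(3)=3,f(1)=1 ⇒ 40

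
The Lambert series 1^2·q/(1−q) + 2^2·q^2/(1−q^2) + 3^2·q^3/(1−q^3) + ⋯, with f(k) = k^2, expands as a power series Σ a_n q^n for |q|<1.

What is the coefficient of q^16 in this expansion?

a_16 = 341

[q^16] f(16)=256,f(8)=64,f(4)=16,f(2)=4,f(1)=1 ⇒ 341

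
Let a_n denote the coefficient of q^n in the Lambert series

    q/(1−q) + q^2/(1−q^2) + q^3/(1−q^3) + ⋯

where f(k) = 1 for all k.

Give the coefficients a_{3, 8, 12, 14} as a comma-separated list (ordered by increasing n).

2, 4, 6, 4

d|3:{3,1}  Σf=1+1=2
q^8  k|8↦f(k): 8:1 4:1 2:1 1:1  a_8=4
n=12: 12·1 6·2 4·3 3·4 2·6 1·12  f→[1+1+1+1+1+1]=6
[q^14] f(14)=1,f(7)=1,f(2)=1,f(1)=1 ⇒ 4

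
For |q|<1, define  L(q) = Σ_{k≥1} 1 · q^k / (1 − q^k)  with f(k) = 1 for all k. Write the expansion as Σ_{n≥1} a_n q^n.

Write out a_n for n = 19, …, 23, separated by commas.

2, 6, 4, 4, 2

q^19  k|19↦f(k): 19:1 1:1  a_19=2
[q^20] f(20)=1,f(10)=1,f(5)=1,f(4)=1,f(2)=1,f(1)=1 ⇒ 6
d|21:{1,3,7,21}  Σf=1+1+1+1=4
n=22: 1·22 2·11 11·2 22·1  f→[1+1+1+1]=4
n=23: 1·23 23·1  f→[1+1]=2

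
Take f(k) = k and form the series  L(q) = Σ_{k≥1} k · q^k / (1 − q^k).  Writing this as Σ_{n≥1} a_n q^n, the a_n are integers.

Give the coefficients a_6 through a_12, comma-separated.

d|6:{6,3,2,1}  Σf=6+3+2+1=12
n=7: 7·1 1·7  f→[7+1]=8
d|8:{8,4,2,1}  Σf=8+4+2+1=15
[q^9] f(9)=9,f(3)=3,f(1)=1 ⇒ 13
n=10: 1·10 2·5 5·2 10·1  f→[1+2+5+10]=18
[q^11] f(11)=11,f(1)=1 ⇒ 12
[q^12] f(1)=1,f(2)=2,f(3)=3,f(4)=4,f(6)=6,f(12)=12 ⇒ 28

12, 8, 15, 13, 18, 12, 28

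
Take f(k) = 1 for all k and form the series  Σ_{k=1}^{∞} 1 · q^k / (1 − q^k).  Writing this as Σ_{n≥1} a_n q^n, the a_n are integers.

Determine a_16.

d|16:{16,8,4,2,1}  Σf=1+1+1+1+1=5

a_16 = 5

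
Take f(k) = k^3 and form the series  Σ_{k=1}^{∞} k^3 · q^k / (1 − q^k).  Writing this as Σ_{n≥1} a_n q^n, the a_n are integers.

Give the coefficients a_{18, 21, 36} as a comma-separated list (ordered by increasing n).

6813, 9632, 55261

d|18:{18,9,6,3,2,1}  Σf=5832+729+216+27+8+1=6813
n=21: 1·21 3·7 7·3 21·1  f→[1+27+343+9261]=9632
[q^36] f(36)=46656,f(18)=5832,f(12)=1728,f(9)=729,f(6)=216,f(4)=64,f(3)=27,f(2)=8,f(1)=1 ⇒ 55261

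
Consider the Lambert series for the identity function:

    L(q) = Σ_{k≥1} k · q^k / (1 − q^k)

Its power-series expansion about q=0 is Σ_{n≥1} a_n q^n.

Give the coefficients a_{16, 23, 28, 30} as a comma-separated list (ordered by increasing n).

n=16: 1·16 2·8 4·4 8·2 16·1  f→[1+2+4+8+16]=31
[q^23] f(1)=1,f(23)=23 ⇒ 24
n=28: 28·1 14·2 7·4 4·7 2·14 1·28  f→[28+14+7+4+2+1]=56
[q^30] f(30)=30,f(15)=15,f(10)=10,f(6)=6,f(5)=5,f(3)=3,f(2)=2,f(1)=1 ⇒ 72

31, 24, 56, 72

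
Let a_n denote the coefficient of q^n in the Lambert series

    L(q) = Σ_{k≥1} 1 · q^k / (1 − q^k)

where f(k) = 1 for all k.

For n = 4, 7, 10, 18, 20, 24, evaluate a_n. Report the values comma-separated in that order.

3, 2, 4, 6, 6, 8

[q^4] f(1)=1,f(2)=1,f(4)=1 ⇒ 3
q^7  k|7↦f(k): 7:1 1:1  a_7=2
n=10: 1·10 2·5 5·2 10·1  f→[1+1+1+1]=4
n=18: 18·1 9·2 6·3 3·6 2·9 1·18  f→[1+1+1+1+1+1]=6
d|20:{20,10,5,4,2,1}  Σf=1+1+1+1+1+1=6
[q^24] f(1)=1,f(2)=1,f(3)=1,f(4)=1,f(6)=1,f(8)=1,f(12)=1,f(24)=1 ⇒ 8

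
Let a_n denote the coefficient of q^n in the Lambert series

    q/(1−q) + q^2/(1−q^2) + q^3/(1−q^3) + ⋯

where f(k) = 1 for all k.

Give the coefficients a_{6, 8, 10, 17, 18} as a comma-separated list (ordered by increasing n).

n=6: 1·6 2·3 3·2 6·1  f→[1+1+1+1]=4
q^8  k|8↦f(k): 1:1 2:1 4:1 8:1  a_8=4
d|10:{1,2,5,10}  Σf=1+1+1+1=4
[q^17] f(1)=1,f(17)=1 ⇒ 2
d|18:{1,2,3,6,9,18}  Σf=1+1+1+1+1+1=6

4, 4, 4, 2, 6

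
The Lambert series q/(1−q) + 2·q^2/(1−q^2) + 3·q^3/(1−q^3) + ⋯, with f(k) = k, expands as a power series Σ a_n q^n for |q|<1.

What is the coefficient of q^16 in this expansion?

a_16 = 31

q^16  k|16↦f(k): 1:1 2:2 4:4 8:8 16:16  a_16=31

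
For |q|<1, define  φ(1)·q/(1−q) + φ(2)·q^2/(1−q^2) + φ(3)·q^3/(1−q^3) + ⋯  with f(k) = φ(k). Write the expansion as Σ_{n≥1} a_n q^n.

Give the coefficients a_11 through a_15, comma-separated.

q^11  k|11↦φ(k): 11:10 1:1  a_11=11
n=12: 12·1 6·2 4·3 3·4 2·6 1·12  φ→[4+2+2+2+1+1]=12
[q^13] φ(13)=12,φ(1)=1 ⇒ 13
[q^14] φ(1)=1,φ(2)=1,φ(7)=6,φ(14)=6 ⇒ 14
[q^15] φ(1)=1,φ(3)=2,φ(5)=4,φ(15)=8 ⇒ 15

11, 12, 13, 14, 15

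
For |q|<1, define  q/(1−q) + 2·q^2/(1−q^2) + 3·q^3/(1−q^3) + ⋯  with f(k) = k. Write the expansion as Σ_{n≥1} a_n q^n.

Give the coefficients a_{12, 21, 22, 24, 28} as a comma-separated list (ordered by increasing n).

d|12:{1,2,3,4,6,12}  Σf=1+2+3+4+6+12=28
[q^21] f(21)=21,f(7)=7,f(3)=3,f(1)=1 ⇒ 32
q^22  k|22↦f(k): 1:1 2:2 11:11 22:22  a_22=36
d|24:{1,2,3,4,6,8,12,24}  Σf=1+2+3+4+6+8+12+24=60
q^28  k|28↦f(k): 28:28 14:14 7:7 4:4 2:2 1:1  a_28=56

28, 32, 36, 60, 56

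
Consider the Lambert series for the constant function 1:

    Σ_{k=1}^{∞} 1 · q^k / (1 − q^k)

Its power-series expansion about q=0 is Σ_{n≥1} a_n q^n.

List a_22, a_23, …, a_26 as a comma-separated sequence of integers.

4, 2, 8, 3, 4

q^22  k|22↦f(k): 1:1 2:1 11:1 22:1  a_22=4
[q^23] f(23)=1,f(1)=1 ⇒ 2
d|24:{24,12,8,6,4,3,2,1}  Σf=1+1+1+1+1+1+1+1=8
q^25  k|25↦f(k): 1:1 5:1 25:1  a_25=3
[q^26] f(26)=1,f(13)=1,f(2)=1,f(1)=1 ⇒ 4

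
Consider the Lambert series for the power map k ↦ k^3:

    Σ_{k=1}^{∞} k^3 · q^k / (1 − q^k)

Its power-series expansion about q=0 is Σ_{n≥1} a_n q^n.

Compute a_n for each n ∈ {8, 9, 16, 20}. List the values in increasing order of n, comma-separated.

585, 757, 4681, 9198

[q^8] f(1)=1,f(2)=8,f(4)=64,f(8)=512 ⇒ 585
[q^9] f(9)=729,f(3)=27,f(1)=1 ⇒ 757
q^16  k|16↦f(k): 16:4096 8:512 4:64 2:8 1:1  a_16=4681
n=20: 1·20 2·10 4·5 5·4 10·2 20·1  f→[1+8+64+125+1000+8000]=9198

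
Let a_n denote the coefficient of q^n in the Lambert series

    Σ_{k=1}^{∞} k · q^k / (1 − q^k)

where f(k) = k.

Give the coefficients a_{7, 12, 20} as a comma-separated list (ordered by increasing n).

n=7: 1·7 7·1  f→[1+7]=8
n=12: 12·1 6·2 4·3 3·4 2·6 1·12  f→[12+6+4+3+2+1]=28
d|20:{1,2,4,5,10,20}  Σf=1+2+4+5+10+20=42

8, 28, 42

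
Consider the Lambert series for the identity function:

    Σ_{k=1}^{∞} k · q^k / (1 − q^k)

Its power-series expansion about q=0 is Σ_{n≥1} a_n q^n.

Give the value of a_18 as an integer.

n=18: 1·18 2·9 3·6 6·3 9·2 18·1  f→[1+2+3+6+9+18]=39

a_18 = 39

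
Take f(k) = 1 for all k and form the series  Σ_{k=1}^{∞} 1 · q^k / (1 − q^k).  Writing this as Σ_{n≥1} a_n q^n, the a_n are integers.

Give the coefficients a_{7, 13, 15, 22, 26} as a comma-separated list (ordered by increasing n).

2, 2, 4, 4, 4

n=7: 7·1 1·7  f→[1+1]=2
d|13:{1,13}  Σf=1+1=2
n=15: 15·1 5·3 3·5 1·15  f→[1+1+1+1]=4
[q^22] f(22)=1,f(11)=1,f(2)=1,f(1)=1 ⇒ 4
[q^26] f(1)=1,f(2)=1,f(13)=1,f(26)=1 ⇒ 4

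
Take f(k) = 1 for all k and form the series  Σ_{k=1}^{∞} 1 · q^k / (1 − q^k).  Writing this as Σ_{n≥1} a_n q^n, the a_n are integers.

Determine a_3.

d|3:{1,3}  Σf=1+1=2

a_3 = 2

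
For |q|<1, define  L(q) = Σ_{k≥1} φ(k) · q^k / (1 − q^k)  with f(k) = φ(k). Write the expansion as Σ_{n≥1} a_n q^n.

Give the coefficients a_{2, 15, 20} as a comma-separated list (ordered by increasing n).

[q^2] φ(2)=1,φ(1)=1 ⇒ 2
q^15  k|15↦φ(k): 1:1 3:2 5:4 15:8  a_15=15
d|20:{20,10,5,4,2,1}  Σφ=8+4+4+2+1+1=20

2, 15, 20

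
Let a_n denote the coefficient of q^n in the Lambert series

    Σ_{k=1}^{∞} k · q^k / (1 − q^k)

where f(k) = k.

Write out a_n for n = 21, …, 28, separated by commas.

32, 36, 24, 60, 31, 42, 40, 56

[q^21] f(21)=21,f(7)=7,f(3)=3,f(1)=1 ⇒ 32
q^22  k|22↦f(k): 22:22 11:11 2:2 1:1  a_22=36
[q^23] f(23)=23,f(1)=1 ⇒ 24
[q^24] f(24)=24,f(12)=12,f(8)=8,f(6)=6,f(4)=4,f(3)=3,f(2)=2,f(1)=1 ⇒ 60
n=25: 1·25 5·5 25·1  f→[1+5+25]=31
n=26: 26·1 13·2 2·13 1·26  f→[26+13+2+1]=42
n=27: 1·27 3·9 9·3 27·1  f→[1+3+9+27]=40
[q^28] f(28)=28,f(14)=14,f(7)=7,f(4)=4,f(2)=2,f(1)=1 ⇒ 56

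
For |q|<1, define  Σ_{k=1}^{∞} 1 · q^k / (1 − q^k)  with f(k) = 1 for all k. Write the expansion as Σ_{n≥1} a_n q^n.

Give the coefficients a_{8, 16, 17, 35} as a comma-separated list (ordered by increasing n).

q^8  k|8↦f(k): 8:1 4:1 2:1 1:1  a_8=4
d|16:{1,2,4,8,16}  Σf=1+1+1+1+1=5
[q^17] f(17)=1,f(1)=1 ⇒ 2
n=35: 1·35 5·7 7·5 35·1  f→[1+1+1+1]=4

4, 5, 2, 4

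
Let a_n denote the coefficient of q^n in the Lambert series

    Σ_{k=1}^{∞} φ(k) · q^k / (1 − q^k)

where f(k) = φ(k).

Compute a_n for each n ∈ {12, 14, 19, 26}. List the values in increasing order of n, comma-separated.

d|12:{12,6,4,3,2,1}  Σφ=4+2+2+2+1+1=12
[q^14] φ(14)=6,φ(7)=6,φ(2)=1,φ(1)=1 ⇒ 14
d|19:{19,1}  Σφ=18+1=19
d|26:{26,13,2,1}  Σφ=12+12+1+1=26

12, 14, 19, 26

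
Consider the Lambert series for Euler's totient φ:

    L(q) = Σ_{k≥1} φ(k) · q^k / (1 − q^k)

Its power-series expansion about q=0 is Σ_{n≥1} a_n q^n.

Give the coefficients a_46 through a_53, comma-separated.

[q^46] φ(46)=22,φ(23)=22,φ(2)=1,φ(1)=1 ⇒ 46
d|47:{47,1}  Σφ=46+1=47
[q^48] φ(1)=1,φ(2)=1,φ(3)=2,φ(4)=2,φ(6)=2,φ(8)=4,φ(12)=4,φ(16)=8,φ(24)=8,φ(48)=16 ⇒ 48
d|49:{1,7,49}  Σφ=1+6+42=49
d|50:{50,25,10,5,2,1}  Σφ=20+20+4+4+1+1=50
q^51  k|51↦φ(k): 51:32 17:16 3:2 1:1  a_51=51
n=52: 1·52 2·26 4·13 13·4 26·2 52·1  φ→[1+1+2+12+12+24]=52
q^53  k|53↦φ(k): 53:52 1:1  a_53=53

46, 47, 48, 49, 50, 51, 52, 53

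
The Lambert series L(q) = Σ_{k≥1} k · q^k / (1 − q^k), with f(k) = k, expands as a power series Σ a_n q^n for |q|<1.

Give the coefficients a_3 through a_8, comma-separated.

4, 7, 6, 12, 8, 15

[q^3] f(3)=3,f(1)=1 ⇒ 4
d|4:{4,2,1}  Σf=4+2+1=7
q^5  k|5↦f(k): 1:1 5:5  a_5=6
d|6:{1,2,3,6}  Σf=1+2+3+6=12
n=7: 1·7 7·1  f→[1+7]=8
q^8  k|8↦f(k): 8:8 4:4 2:2 1:1  a_8=15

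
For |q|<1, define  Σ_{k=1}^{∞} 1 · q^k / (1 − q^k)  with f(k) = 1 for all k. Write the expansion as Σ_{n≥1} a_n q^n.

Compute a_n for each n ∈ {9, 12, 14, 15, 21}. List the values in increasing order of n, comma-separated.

3, 6, 4, 4, 4

[q^9] f(9)=1,f(3)=1,f(1)=1 ⇒ 3
[q^12] f(12)=1,f(6)=1,f(4)=1,f(3)=1,f(2)=1,f(1)=1 ⇒ 6
q^14  k|14↦f(k): 14:1 7:1 2:1 1:1  a_14=4
[q^15] f(15)=1,f(5)=1,f(3)=1,f(1)=1 ⇒ 4
n=21: 21·1 7·3 3·7 1·21  f→[1+1+1+1]=4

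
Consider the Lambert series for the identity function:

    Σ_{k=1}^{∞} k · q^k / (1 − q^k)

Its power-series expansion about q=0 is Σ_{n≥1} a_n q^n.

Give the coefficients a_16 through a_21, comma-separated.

31, 18, 39, 20, 42, 32

n=16: 1·16 2·8 4·4 8·2 16·1  f→[1+2+4+8+16]=31
[q^17] f(1)=1,f(17)=17 ⇒ 18
n=18: 1·18 2·9 3·6 6·3 9·2 18·1  f→[1+2+3+6+9+18]=39
d|19:{1,19}  Σf=1+19=20
q^20  k|20↦f(k): 1:1 2:2 4:4 5:5 10:10 20:20  a_20=42
n=21: 21·1 7·3 3·7 1·21  f→[21+7+3+1]=32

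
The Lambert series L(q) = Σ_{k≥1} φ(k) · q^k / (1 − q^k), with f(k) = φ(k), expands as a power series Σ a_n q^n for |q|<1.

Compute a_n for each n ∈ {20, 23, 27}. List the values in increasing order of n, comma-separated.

d|20:{20,10,5,4,2,1}  Σφ=8+4+4+2+1+1=20
d|23:{1,23}  Σφ=1+22=23
[q^27] φ(1)=1,φ(3)=2,φ(9)=6,φ(27)=18 ⇒ 27

20, 23, 27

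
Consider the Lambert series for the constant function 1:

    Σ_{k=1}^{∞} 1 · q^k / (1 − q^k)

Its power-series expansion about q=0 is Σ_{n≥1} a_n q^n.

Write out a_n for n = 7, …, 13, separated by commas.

2, 4, 3, 4, 2, 6, 2

d|7:{1,7}  Σf=1+1=2
n=8: 1·8 2·4 4·2 8·1  f→[1+1+1+1]=4
q^9  k|9↦f(k): 1:1 3:1 9:1  a_9=3
d|10:{1,2,5,10}  Σf=1+1+1+1=4
n=11: 1·11 11·1  f→[1+1]=2
[q^12] f(1)=1,f(2)=1,f(3)=1,f(4)=1,f(6)=1,f(12)=1 ⇒ 6
d|13:{13,1}  Σf=1+1=2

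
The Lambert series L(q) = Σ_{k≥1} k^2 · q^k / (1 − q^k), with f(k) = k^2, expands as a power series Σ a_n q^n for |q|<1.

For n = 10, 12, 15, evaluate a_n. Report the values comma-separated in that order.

[q^10] f(10)=100,f(5)=25,f(2)=4,f(1)=1 ⇒ 130
[q^12] f(1)=1,f(2)=4,f(3)=9,f(4)=16,f(6)=36,f(12)=144 ⇒ 210
n=15: 1·15 3·5 5·3 15·1  f→[1+9+25+225]=260

130, 210, 260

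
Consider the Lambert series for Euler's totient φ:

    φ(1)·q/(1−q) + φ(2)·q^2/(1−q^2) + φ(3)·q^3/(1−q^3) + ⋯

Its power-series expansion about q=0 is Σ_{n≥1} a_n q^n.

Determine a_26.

[q^26] φ(26)=12,φ(13)=12,φ(2)=1,φ(1)=1 ⇒ 26

a_26 = 26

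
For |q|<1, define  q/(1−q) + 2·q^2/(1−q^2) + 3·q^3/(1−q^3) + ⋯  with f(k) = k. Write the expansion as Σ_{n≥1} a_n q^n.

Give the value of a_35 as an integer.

q^35  k|35↦f(k): 35:35 7:7 5:5 1:1  a_35=48

a_35 = 48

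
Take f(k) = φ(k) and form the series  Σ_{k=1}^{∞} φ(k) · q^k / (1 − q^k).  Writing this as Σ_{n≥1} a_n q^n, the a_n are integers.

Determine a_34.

q^34  k|34↦φ(k): 34:16 17:16 2:1 1:1  a_34=34

a_34 = 34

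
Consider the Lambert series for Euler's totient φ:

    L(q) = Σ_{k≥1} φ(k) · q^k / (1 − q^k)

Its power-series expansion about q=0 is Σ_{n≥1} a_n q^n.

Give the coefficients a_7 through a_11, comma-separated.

d|7:{1,7}  Σφ=1+6=7
q^8  k|8↦φ(k): 1:1 2:1 4:2 8:4  a_8=8
[q^9] φ(1)=1,φ(3)=2,φ(9)=6 ⇒ 9
[q^10] φ(1)=1,φ(2)=1,φ(5)=4,φ(10)=4 ⇒ 10
q^11  k|11↦φ(k): 11:10 1:1  a_11=11

7, 8, 9, 10, 11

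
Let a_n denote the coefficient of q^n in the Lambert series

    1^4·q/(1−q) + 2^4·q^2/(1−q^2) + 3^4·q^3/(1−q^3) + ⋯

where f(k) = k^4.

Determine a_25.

n=25: 25·1 5·5 1·25  f→[390625+625+1]=391251

a_25 = 391251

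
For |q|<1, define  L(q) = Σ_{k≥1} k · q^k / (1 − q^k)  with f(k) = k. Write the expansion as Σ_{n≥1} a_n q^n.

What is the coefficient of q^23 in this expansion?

d|23:{1,23}  Σf=1+23=24

a_23 = 24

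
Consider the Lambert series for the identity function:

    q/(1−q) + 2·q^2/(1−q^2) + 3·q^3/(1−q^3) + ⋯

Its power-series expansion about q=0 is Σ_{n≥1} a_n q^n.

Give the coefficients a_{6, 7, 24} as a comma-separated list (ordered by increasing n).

12, 8, 60

[q^6] f(6)=6,f(3)=3,f(2)=2,f(1)=1 ⇒ 12
n=7: 1·7 7·1  f→[1+7]=8
d|24:{24,12,8,6,4,3,2,1}  Σf=24+12+8+6+4+3+2+1=60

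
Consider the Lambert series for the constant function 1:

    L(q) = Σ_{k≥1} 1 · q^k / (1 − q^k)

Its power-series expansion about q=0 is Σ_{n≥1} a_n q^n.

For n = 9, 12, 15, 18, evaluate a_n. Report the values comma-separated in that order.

q^9  k|9↦f(k): 1:1 3:1 9:1  a_9=3
n=12: 1·12 2·6 3·4 4·3 6·2 12·1  f→[1+1+1+1+1+1]=6
d|15:{1,3,5,15}  Σf=1+1+1+1=4
[q^18] f(1)=1,f(2)=1,f(3)=1,f(6)=1,f(9)=1,f(18)=1 ⇒ 6

3, 6, 4, 6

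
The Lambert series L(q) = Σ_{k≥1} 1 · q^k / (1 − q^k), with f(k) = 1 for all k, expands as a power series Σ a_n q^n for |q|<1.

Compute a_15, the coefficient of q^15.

d|15:{1,3,5,15}  Σf=1+1+1+1=4

a_15 = 4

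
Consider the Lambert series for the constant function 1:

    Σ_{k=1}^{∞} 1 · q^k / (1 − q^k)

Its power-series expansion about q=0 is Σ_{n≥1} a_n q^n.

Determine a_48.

n=48: 1·48 2·24 3·16 4·12 6·8 8·6 12·4 16·3 24·2 48·1  f→[1+1+1+1+1+1+1+1+1+1]=10

a_48 = 10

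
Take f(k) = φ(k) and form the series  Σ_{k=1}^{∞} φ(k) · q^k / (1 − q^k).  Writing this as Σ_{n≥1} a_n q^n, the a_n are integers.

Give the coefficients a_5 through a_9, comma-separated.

n=5: 5·1 1·5  φ→[4+1]=5
n=6: 6·1 3·2 2·3 1·6  φ→[2+2+1+1]=6
d|7:{7,1}  Σφ=6+1=7
n=8: 8·1 4·2 2·4 1·8  φ→[4+2+1+1]=8
d|9:{9,3,1}  Σφ=6+2+1=9

5, 6, 7, 8, 9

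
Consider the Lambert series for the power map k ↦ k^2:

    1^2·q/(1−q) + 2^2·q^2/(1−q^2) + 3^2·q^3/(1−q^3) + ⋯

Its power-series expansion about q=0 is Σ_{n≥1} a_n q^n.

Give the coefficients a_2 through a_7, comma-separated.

d|2:{2,1}  Σf=4+1=5
d|3:{3,1}  Σf=9+1=10
q^4  k|4↦f(k): 1:1 2:4 4:16  a_4=21
d|5:{5,1}  Σf=25+1=26
d|6:{6,3,2,1}  Σf=36+9+4+1=50
q^7  k|7↦f(k): 7:49 1:1  a_7=50

5, 10, 21, 26, 50, 50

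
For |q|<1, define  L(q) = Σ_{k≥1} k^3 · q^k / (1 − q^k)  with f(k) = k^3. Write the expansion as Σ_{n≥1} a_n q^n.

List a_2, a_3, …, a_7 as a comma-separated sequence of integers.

d|2:{1,2}  Σf=1+8=9
d|3:{1,3}  Σf=1+27=28
q^4  k|4↦f(k): 4:64 2:8 1:1  a_4=73
[q^5] f(1)=1,f(5)=125 ⇒ 126
n=6: 1·6 2·3 3·2 6·1  f→[1+8+27+216]=252
q^7  k|7↦f(k): 1:1 7:343  a_7=344

9, 28, 73, 126, 252, 344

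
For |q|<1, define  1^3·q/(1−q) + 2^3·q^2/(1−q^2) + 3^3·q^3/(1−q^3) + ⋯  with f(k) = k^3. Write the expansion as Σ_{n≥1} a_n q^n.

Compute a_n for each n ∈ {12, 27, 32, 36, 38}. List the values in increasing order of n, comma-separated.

d|12:{12,6,4,3,2,1}  Σf=1728+216+64+27+8+1=2044
q^27  k|27↦f(k): 27:19683 9:729 3:27 1:1  a_27=20440
d|32:{1,2,4,8,16,32}  Σf=1+8+64+512+4096+32768=37449
n=36: 36·1 18·2 12·3 9·4 6·6 4·9 3·12 2·18 1·36  f→[46656+5832+1728+729+216+64+27+8+1]=55261
[q^38] f(1)=1,f(2)=8,f(19)=6859,f(38)=54872 ⇒ 61740

2044, 20440, 37449, 55261, 61740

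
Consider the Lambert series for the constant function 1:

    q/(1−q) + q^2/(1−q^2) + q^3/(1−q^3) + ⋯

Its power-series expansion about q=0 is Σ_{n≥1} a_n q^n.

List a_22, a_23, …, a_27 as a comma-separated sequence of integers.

4, 2, 8, 3, 4, 4

n=22: 22·1 11·2 2·11 1·22  f→[1+1+1+1]=4
n=23: 23·1 1·23  f→[1+1]=2
q^24  k|24↦f(k): 24:1 12:1 8:1 6:1 4:1 3:1 2:1 1:1  a_24=8
q^25  k|25↦f(k): 1:1 5:1 25:1  a_25=3
[q^26] f(1)=1,f(2)=1,f(13)=1,f(26)=1 ⇒ 4
d|27:{1,3,9,27}  Σf=1+1+1+1=4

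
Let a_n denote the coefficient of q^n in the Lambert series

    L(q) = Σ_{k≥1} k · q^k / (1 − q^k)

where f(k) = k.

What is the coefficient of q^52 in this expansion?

n=52: 1·52 2·26 4·13 13·4 26·2 52·1  f→[1+2+4+13+26+52]=98

a_52 = 98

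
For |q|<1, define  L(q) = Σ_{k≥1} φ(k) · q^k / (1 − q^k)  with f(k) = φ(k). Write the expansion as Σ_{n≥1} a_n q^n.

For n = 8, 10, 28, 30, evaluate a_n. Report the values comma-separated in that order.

d|8:{1,2,4,8}  Σφ=1+1+2+4=8
d|10:{1,2,5,10}  Σφ=1+1+4+4=10
d|28:{1,2,4,7,14,28}  Σφ=1+1+2+6+6+12=28
d|30:{1,2,3,5,6,10,15,30}  Σφ=1+1+2+4+2+4+8+8=30

8, 10, 28, 30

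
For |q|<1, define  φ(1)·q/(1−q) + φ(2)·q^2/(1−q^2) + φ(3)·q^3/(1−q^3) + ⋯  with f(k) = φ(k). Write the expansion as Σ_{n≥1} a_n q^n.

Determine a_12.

d|12:{1,2,3,4,6,12}  Σφ=1+1+2+2+2+4=12

a_12 = 12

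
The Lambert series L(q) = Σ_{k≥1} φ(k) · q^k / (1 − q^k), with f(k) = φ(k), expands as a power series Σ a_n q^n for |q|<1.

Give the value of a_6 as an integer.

[q^6] φ(1)=1,φ(2)=1,φ(3)=2,φ(6)=2 ⇒ 6

a_6 = 6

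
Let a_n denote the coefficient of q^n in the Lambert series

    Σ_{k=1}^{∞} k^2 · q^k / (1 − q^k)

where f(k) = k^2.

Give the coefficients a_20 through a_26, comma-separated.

546, 500, 610, 530, 850, 651, 850

[q^20] f(1)=1,f(2)=4,f(4)=16,f(5)=25,f(10)=100,f(20)=400 ⇒ 546
n=21: 1·21 3·7 7·3 21·1  f→[1+9+49+441]=500
q^22  k|22↦f(k): 22:484 11:121 2:4 1:1  a_22=610
q^23  k|23↦f(k): 1:1 23:529  a_23=530
q^24  k|24↦f(k): 1:1 2:4 3:9 4:16 6:36 8:64 12:144 24:576  a_24=850
[q^25] f(1)=1,f(5)=25,f(25)=625 ⇒ 651
n=26: 26·1 13·2 2·13 1·26  f→[676+169+4+1]=850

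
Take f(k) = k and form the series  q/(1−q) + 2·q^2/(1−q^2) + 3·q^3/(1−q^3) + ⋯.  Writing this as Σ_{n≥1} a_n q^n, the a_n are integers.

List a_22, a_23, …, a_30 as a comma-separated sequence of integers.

q^22  k|22↦f(k): 1:1 2:2 11:11 22:22  a_22=36
d|23:{23,1}  Σf=23+1=24
n=24: 24·1 12·2 8·3 6·4 4·6 3·8 2·12 1·24  f→[24+12+8+6+4+3+2+1]=60
d|25:{25,5,1}  Σf=25+5+1=31
d|26:{1,2,13,26}  Σf=1+2+13+26=42
d|27:{1,3,9,27}  Σf=1+3+9+27=40
q^28  k|28↦f(k): 28:28 14:14 7:7 4:4 2:2 1:1  a_28=56
q^29  k|29↦f(k): 29:29 1:1  a_29=30
q^30  k|30↦f(k): 1:1 2:2 3:3 5:5 6:6 10:10 15:15 30:30  a_30=72

36, 24, 60, 31, 42, 40, 56, 30, 72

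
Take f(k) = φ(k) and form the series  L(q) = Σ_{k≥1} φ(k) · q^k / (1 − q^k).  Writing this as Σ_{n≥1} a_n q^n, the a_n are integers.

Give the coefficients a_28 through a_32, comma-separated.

d|28:{28,14,7,4,2,1}  Σφ=12+6+6+2+1+1=28
d|29:{29,1}  Σφ=28+1=29
q^30  k|30↦φ(k): 30:8 15:8 10:4 6:2 5:4 3:2 2:1 1:1  a_30=30
n=31: 31·1 1·31  φ→[30+1]=31
[q^32] φ(1)=1,φ(2)=1,φ(4)=2,φ(8)=4,φ(16)=8,φ(32)=16 ⇒ 32

28, 29, 30, 31, 32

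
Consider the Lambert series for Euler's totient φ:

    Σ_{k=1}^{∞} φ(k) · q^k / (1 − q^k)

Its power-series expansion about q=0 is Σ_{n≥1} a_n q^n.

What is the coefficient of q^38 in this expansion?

[q^38] φ(38)=18,φ(19)=18,φ(2)=1,φ(1)=1 ⇒ 38

a_38 = 38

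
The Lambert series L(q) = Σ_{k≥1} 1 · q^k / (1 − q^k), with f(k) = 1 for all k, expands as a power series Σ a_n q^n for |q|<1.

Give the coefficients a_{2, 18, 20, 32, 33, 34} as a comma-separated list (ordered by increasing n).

2, 6, 6, 6, 4, 4

[q^2] f(1)=1,f(2)=1 ⇒ 2
q^18  k|18↦f(k): 1:1 2:1 3:1 6:1 9:1 18:1  a_18=6
q^20  k|20↦f(k): 1:1 2:1 4:1 5:1 10:1 20:1  a_20=6
[q^32] f(32)=1,f(16)=1,f(8)=1,f(4)=1,f(2)=1,f(1)=1 ⇒ 6
q^33  k|33↦f(k): 33:1 11:1 3:1 1:1  a_33=4
q^34  k|34↦f(k): 34:1 17:1 2:1 1:1  a_34=4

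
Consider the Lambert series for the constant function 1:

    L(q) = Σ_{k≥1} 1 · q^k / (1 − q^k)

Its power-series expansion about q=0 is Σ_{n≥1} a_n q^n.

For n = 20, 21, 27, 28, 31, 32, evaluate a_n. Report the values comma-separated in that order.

q^20  k|20↦f(k): 20:1 10:1 5:1 4:1 2:1 1:1  a_20=6
q^21  k|21↦f(k): 1:1 3:1 7:1 21:1  a_21=4
n=27: 1·27 3·9 9·3 27·1  f→[1+1+1+1]=4
d|28:{1,2,4,7,14,28}  Σf=1+1+1+1+1+1=6
d|31:{1,31}  Σf=1+1=2
d|32:{1,2,4,8,16,32}  Σf=1+1+1+1+1+1=6

6, 4, 4, 6, 2, 6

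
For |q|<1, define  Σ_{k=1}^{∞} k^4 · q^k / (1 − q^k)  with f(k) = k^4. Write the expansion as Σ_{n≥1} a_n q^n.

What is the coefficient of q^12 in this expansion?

d|12:{1,2,3,4,6,12}  Σf=1+16+81+256+1296+20736=22386

a_12 = 22386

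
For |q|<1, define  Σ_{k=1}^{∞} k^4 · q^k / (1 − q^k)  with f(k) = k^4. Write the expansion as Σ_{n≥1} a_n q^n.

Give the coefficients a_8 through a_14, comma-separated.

4369, 6643, 10642, 14642, 22386, 28562, 40834

[q^8] f(8)=4096,f(4)=256,f(2)=16,f(1)=1 ⇒ 4369
d|9:{1,3,9}  Σf=1+81+6561=6643
d|10:{1,2,5,10}  Σf=1+16+625+10000=10642
d|11:{11,1}  Σf=14641+1=14642
[q^12] f(12)=20736,f(6)=1296,f(4)=256,f(3)=81,f(2)=16,f(1)=1 ⇒ 22386
q^13  k|13↦f(k): 13:28561 1:1  a_13=28562
q^14  k|14↦f(k): 1:1 2:16 7:2401 14:38416  a_14=40834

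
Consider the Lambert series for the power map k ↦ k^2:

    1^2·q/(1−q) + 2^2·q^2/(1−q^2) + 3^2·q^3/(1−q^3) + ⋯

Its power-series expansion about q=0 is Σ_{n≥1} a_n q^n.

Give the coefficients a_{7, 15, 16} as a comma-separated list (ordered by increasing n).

n=7: 7·1 1·7  f→[49+1]=50
d|15:{15,5,3,1}  Σf=225+25+9+1=260
q^16  k|16↦f(k): 16:256 8:64 4:16 2:4 1:1  a_16=341

50, 260, 341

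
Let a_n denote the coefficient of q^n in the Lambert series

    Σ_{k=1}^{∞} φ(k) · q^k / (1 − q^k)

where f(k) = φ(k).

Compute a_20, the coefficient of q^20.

q^20  k|20↦φ(k): 1:1 2:1 4:2 5:4 10:4 20:8  a_20=20

a_20 = 20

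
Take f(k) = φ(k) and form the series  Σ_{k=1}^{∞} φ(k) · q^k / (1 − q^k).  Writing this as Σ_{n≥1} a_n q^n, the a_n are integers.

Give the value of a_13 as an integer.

d|13:{13,1}  Σφ=12+1=13

a_13 = 13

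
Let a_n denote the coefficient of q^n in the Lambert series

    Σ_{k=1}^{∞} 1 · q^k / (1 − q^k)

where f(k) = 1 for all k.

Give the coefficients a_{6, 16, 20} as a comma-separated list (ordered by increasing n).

4, 5, 6

n=6: 1·6 2·3 3·2 6·1  f→[1+1+1+1]=4
[q^16] f(16)=1,f(8)=1,f(4)=1,f(2)=1,f(1)=1 ⇒ 5
n=20: 20·1 10·2 5·4 4·5 2·10 1·20  f→[1+1+1+1+1+1]=6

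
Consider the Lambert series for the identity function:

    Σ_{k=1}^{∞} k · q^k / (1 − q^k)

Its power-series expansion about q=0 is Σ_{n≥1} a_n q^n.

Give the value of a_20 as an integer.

a_20 = 42

n=20: 1·20 2·10 4·5 5·4 10·2 20·1  f→[1+2+4+5+10+20]=42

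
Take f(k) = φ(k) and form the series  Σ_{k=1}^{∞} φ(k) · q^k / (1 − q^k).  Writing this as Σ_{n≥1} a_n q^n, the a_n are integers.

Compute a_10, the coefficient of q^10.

d|10:{1,2,5,10}  Σφ=1+1+4+4=10

a_10 = 10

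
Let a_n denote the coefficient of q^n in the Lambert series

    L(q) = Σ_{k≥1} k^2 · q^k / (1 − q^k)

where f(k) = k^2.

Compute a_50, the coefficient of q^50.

a_50 = 3255

d|50:{50,25,10,5,2,1}  Σf=2500+625+100+25+4+1=3255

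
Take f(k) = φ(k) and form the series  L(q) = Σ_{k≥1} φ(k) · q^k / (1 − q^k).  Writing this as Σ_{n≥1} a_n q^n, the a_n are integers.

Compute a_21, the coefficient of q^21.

q^21  k|21↦φ(k): 1:1 3:2 7:6 21:12  a_21=21

a_21 = 21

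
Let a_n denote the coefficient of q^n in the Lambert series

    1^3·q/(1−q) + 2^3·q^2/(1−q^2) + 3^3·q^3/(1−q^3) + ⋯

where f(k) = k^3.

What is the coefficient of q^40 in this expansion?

a_40 = 73710

d|40:{40,20,10,8,5,4,2,1}  Σf=64000+8000+1000+512+125+64+8+1=73710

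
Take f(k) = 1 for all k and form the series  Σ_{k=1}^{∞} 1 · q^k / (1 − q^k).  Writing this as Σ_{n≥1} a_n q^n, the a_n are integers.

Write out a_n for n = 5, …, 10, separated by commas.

q^5  k|5↦f(k): 5:1 1:1  a_5=2
q^6  k|6↦f(k): 1:1 2:1 3:1 6:1  a_6=4
q^7  k|7↦f(k): 7:1 1:1  a_7=2
n=8: 8·1 4·2 2·4 1·8  f→[1+1+1+1]=4
n=9: 1·9 3·3 9·1  f→[1+1+1]=3
d|10:{1,2,5,10}  Σf=1+1+1+1=4

2, 4, 2, 4, 3, 4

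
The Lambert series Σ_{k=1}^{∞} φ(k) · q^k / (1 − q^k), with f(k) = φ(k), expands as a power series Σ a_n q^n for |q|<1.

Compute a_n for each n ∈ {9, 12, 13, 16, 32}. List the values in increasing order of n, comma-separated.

[q^9] φ(1)=1,φ(3)=2,φ(9)=6 ⇒ 9
n=12: 1·12 2·6 3·4 4·3 6·2 12·1  φ→[1+1+2+2+2+4]=12
n=13: 13·1 1·13  φ→[12+1]=13
q^16  k|16↦φ(k): 1:1 2:1 4:2 8:4 16:8  a_16=16
[q^32] φ(32)=16,φ(16)=8,φ(8)=4,φ(4)=2,φ(2)=1,φ(1)=1 ⇒ 32

9, 12, 13, 16, 32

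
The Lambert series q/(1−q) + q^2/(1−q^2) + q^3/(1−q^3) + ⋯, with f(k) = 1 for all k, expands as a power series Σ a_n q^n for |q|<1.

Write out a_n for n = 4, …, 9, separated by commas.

n=4: 4·1 2·2 1·4  f→[1+1+1]=3
n=5: 5·1 1·5  f→[1+1]=2
n=6: 6·1 3·2 2·3 1·6  f→[1+1+1+1]=4
d|7:{1,7}  Σf=1+1=2
q^8  k|8↦f(k): 1:1 2:1 4:1 8:1  a_8=4
d|9:{9,3,1}  Σf=1+1+1=3

3, 2, 4, 2, 4, 3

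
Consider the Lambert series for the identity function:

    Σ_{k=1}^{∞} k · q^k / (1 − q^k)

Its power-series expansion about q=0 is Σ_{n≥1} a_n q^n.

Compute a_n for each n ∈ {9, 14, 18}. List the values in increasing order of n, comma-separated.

q^9  k|9↦f(k): 9:9 3:3 1:1  a_9=13
q^14  k|14↦f(k): 1:1 2:2 7:7 14:14  a_14=24
[q^18] f(1)=1,f(2)=2,f(3)=3,f(6)=6,f(9)=9,f(18)=18 ⇒ 39

13, 24, 39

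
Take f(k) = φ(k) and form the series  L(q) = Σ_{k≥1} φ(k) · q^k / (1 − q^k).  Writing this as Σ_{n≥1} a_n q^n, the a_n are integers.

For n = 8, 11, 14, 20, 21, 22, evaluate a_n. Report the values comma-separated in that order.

n=8: 1·8 2·4 4·2 8·1  φ→[1+1+2+4]=8
d|11:{1,11}  Σφ=1+10=11
n=14: 14·1 7·2 2·7 1·14  φ→[6+6+1+1]=14
q^20  k|20↦φ(k): 20:8 10:4 5:4 4:2 2:1 1:1  a_20=20
d|21:{1,3,7,21}  Σφ=1+2+6+12=21
d|22:{22,11,2,1}  Σφ=10+10+1+1=22

8, 11, 14, 20, 21, 22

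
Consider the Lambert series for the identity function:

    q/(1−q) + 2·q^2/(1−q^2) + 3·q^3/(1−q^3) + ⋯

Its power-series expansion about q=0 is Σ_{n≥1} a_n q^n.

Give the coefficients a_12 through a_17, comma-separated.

[q^12] f(12)=12,f(6)=6,f(4)=4,f(3)=3,f(2)=2,f(1)=1 ⇒ 28
n=13: 13·1 1·13  f→[13+1]=14
d|14:{14,7,2,1}  Σf=14+7+2+1=24
[q^15] f(15)=15,f(5)=5,f(3)=3,f(1)=1 ⇒ 24
n=16: 16·1 8·2 4·4 2·8 1·16  f→[16+8+4+2+1]=31
n=17: 17·1 1·17  f→[17+1]=18

28, 14, 24, 24, 31, 18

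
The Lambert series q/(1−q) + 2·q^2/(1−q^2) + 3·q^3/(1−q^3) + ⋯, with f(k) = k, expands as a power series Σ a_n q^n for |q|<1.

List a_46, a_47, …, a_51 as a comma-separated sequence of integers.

72, 48, 124, 57, 93, 72

d|46:{1,2,23,46}  Σf=1+2+23+46=72
d|47:{1,47}  Σf=1+47=48
d|48:{48,24,16,12,8,6,4,3,2,1}  Σf=48+24+16+12+8+6+4+3+2+1=124
[q^49] f(49)=49,f(7)=7,f(1)=1 ⇒ 57
n=50: 1·50 2·25 5·10 10·5 25·2 50·1  f→[1+2+5+10+25+50]=93
d|51:{1,3,17,51}  Σf=1+3+17+51=72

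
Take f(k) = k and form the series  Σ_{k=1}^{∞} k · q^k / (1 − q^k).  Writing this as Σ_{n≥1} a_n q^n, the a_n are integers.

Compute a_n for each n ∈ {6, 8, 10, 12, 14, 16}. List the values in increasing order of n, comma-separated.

12, 15, 18, 28, 24, 31

[q^6] f(6)=6,f(3)=3,f(2)=2,f(1)=1 ⇒ 12
d|8:{8,4,2,1}  Σf=8+4+2+1=15
n=10: 10·1 5·2 2·5 1·10  f→[10+5+2+1]=18
[q^12] f(1)=1,f(2)=2,f(3)=3,f(4)=4,f(6)=6,f(12)=12 ⇒ 28
n=14: 1·14 2·7 7·2 14·1  f→[1+2+7+14]=24
q^16  k|16↦f(k): 1:1 2:2 4:4 8:8 16:16  a_16=31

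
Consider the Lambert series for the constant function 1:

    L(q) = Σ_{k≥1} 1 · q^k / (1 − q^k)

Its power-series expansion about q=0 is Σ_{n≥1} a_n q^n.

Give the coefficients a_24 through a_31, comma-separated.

8, 3, 4, 4, 6, 2, 8, 2

n=24: 1·24 2·12 3·8 4·6 6·4 8·3 12·2 24·1  f→[1+1+1+1+1+1+1+1]=8
n=25: 25·1 5·5 1·25  f→[1+1+1]=3
d|26:{1,2,13,26}  Σf=1+1+1+1=4
d|27:{27,9,3,1}  Σf=1+1+1+1=4
q^28  k|28↦f(k): 28:1 14:1 7:1 4:1 2:1 1:1  a_28=6
d|29:{29,1}  Σf=1+1=2
n=30: 1·30 2·15 3·10 5·6 6·5 10·3 15·2 30·1  f→[1+1+1+1+1+1+1+1]=8
d|31:{31,1}  Σf=1+1=2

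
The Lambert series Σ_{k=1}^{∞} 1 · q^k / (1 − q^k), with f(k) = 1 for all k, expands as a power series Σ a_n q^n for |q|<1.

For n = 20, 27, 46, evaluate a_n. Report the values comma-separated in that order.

6, 4, 4

[q^20] f(1)=1,f(2)=1,f(4)=1,f(5)=1,f(10)=1,f(20)=1 ⇒ 6
q^27  k|27↦f(k): 27:1 9:1 3:1 1:1  a_27=4
d|46:{46,23,2,1}  Σf=1+1+1+1=4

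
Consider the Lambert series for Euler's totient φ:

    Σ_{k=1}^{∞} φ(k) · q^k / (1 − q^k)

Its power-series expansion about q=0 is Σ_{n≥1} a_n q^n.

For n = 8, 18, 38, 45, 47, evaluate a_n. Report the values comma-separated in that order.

n=8: 8·1 4·2 2·4 1·8  φ→[4+2+1+1]=8
[q^18] φ(18)=6,φ(9)=6,φ(6)=2,φ(3)=2,φ(2)=1,φ(1)=1 ⇒ 18
[q^38] φ(1)=1,φ(2)=1,φ(19)=18,φ(38)=18 ⇒ 38
n=45: 45·1 15·3 9·5 5·9 3·15 1·45  φ→[24+8+6+4+2+1]=45
d|47:{47,1}  Σφ=46+1=47

8, 18, 38, 45, 47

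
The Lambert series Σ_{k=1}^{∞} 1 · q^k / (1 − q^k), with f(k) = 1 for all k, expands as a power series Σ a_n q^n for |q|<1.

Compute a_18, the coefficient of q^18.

d|18:{1,2,3,6,9,18}  Σf=1+1+1+1+1+1=6

a_18 = 6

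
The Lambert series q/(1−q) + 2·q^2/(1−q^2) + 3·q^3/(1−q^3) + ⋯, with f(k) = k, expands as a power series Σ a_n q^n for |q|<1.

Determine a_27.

a_27 = 40

d|27:{27,9,3,1}  Σf=27+9+3+1=40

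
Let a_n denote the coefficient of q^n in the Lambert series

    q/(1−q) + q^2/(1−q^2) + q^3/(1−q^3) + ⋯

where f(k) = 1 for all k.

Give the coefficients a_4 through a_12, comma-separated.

3, 2, 4, 2, 4, 3, 4, 2, 6

[q^4] f(1)=1,f(2)=1,f(4)=1 ⇒ 3
[q^5] f(5)=1,f(1)=1 ⇒ 2
q^6  k|6↦f(k): 1:1 2:1 3:1 6:1  a_6=4
n=7: 1·7 7·1  f→[1+1]=2
n=8: 1·8 2·4 4·2 8·1  f→[1+1+1+1]=4
q^9  k|9↦f(k): 1:1 3:1 9:1  a_9=3
n=10: 1·10 2·5 5·2 10·1  f→[1+1+1+1]=4
[q^11] f(1)=1,f(11)=1 ⇒ 2
q^12  k|12↦f(k): 12:1 6:1 4:1 3:1 2:1 1:1  a_12=6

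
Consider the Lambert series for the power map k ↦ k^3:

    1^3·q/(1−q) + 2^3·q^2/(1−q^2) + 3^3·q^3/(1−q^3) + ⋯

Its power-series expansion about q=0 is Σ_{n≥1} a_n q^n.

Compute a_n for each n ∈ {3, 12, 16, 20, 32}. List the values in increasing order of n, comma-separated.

28, 2044, 4681, 9198, 37449

d|3:{1,3}  Σf=1+27=28
[q^12] f(12)=1728,f(6)=216,f(4)=64,f(3)=27,f(2)=8,f(1)=1 ⇒ 2044
q^16  k|16↦f(k): 1:1 2:8 4:64 8:512 16:4096  a_16=4681
n=20: 1·20 2·10 4·5 5·4 10·2 20·1  f→[1+8+64+125+1000+8000]=9198
d|32:{32,16,8,4,2,1}  Σf=32768+4096+512+64+8+1=37449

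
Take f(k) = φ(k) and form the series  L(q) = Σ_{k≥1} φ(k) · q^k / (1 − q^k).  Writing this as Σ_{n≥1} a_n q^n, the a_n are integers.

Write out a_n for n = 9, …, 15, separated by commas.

n=9: 9·1 3·3 1·9  φ→[6+2+1]=9
d|10:{1,2,5,10}  Σφ=1+1+4+4=10
[q^11] φ(11)=10,φ(1)=1 ⇒ 11
d|12:{12,6,4,3,2,1}  Σφ=4+2+2+2+1+1=12
q^13  k|13↦φ(k): 13:12 1:1  a_13=13
d|14:{1,2,7,14}  Σφ=1+1+6+6=14
d|15:{1,3,5,15}  Σφ=1+2+4+8=15

9, 10, 11, 12, 13, 14, 15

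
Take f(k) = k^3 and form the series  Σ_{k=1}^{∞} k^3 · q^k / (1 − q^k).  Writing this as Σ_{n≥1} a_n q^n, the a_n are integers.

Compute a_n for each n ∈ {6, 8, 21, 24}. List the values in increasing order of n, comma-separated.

[q^6] f(1)=1,f(2)=8,f(3)=27,f(6)=216 ⇒ 252
[q^8] f(8)=512,f(4)=64,f(2)=8,f(1)=1 ⇒ 585
n=21: 1·21 3·7 7·3 21·1  f→[1+27+343+9261]=9632
n=24: 1·24 2·12 3·8 4·6 6·4 8·3 12·2 24·1  f→[1+8+27+64+216+512+1728+13824]=16380

252, 585, 9632, 16380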